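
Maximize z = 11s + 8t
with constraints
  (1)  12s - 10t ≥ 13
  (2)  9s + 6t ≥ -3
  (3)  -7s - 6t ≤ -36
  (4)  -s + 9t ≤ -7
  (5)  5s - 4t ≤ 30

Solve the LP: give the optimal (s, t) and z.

s = 242/41, t = -5/41, maximum z = 2622/41

Vertices and z = 11s + 8t:
  (122/23, -13/69) → z = 3922/69
  (162/29, -15/29) → z = 1662/29
  (242/41, -5/41) → z = 2622/41

The optimum lies where -s + 9t = -7 and 5s - 4t = 30.
Solving simultaneously gives s = 242/41, t = -5/41.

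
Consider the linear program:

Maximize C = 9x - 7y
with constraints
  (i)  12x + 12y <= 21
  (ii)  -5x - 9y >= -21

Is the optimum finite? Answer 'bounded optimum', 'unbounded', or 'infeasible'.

From the feasible point (-21/16, 49/16), moving in the direction (12, -12) keeps every constraint satisfied while C increases without bound.

unbounded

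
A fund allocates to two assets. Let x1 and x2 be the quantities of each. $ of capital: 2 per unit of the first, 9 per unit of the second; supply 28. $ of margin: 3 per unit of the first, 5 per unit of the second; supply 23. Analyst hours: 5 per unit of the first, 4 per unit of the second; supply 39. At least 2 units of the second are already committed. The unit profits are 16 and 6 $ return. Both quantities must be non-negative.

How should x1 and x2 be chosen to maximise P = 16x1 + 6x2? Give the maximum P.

x1 = 13/3, x2 = 2, maximum P = 244/3

Extreme points and P = 16x1 + 6x2:
  (0, 28/9) → P = 56/3
  (0, 2) → P = 12
  (67/17, 38/17) → P = 1300/17
  (13/3, 2) → P = 244/3

The optimum lies where 3x1 + 5x2 = 23 and x2 = 2.
Solving simultaneously gives x1 = 13/3, x2 = 2.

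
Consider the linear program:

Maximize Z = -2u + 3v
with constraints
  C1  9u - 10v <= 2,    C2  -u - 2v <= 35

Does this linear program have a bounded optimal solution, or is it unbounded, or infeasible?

From the feasible point (-173/14, -317/28), moving in the direction (10, 9) keeps every constraint satisfied while Z increases without bound.

unbounded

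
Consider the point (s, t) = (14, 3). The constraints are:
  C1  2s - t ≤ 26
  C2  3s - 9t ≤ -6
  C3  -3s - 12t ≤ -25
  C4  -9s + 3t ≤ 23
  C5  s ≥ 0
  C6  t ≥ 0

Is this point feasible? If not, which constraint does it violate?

not feasible — violates C2

Constraint C2: 3s - 9t = 15, which is not ≤ -6. All other constraints are satisfied.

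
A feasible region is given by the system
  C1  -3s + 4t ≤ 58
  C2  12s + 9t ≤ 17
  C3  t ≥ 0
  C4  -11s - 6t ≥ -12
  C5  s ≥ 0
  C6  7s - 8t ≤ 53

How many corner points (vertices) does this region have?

The feasible vertices (each the meet of two boundaries and inside every other half-plane) are:
  (2/9, 43/27)
  (0, 17/9)
  (12/11, 0)
  (0, 0)

4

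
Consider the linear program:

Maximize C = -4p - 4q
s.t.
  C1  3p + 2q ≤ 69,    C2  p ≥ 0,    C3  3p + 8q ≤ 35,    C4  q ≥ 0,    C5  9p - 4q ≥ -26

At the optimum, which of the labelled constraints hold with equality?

C2 and C4

Corner points and C = -4p - 4q:
  (0, 35/8) → C = -35/2
  (0, 0) → C = 0
  (35/3, 0) → C = -140/3

The maximum is at (0, 0). Substituting into each constraint, equality holds for C2 and C4; the remaining constraints have slack.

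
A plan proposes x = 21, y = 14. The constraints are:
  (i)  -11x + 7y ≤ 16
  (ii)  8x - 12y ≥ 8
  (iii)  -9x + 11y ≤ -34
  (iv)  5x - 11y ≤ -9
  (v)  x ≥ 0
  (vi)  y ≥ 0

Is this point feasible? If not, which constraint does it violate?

Constraint (ii): 8x - 12y = 0, which is not ≥ 8. All other constraints are satisfied.

not feasible — violates (ii)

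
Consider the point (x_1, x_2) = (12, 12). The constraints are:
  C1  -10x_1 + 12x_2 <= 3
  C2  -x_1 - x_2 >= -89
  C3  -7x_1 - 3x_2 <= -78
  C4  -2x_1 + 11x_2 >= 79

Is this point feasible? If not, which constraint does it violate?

not feasible — violates C1

Constraint C1: -10x_1 + 12x_2 = 24, which is not ≤ 3. All other constraints are satisfied.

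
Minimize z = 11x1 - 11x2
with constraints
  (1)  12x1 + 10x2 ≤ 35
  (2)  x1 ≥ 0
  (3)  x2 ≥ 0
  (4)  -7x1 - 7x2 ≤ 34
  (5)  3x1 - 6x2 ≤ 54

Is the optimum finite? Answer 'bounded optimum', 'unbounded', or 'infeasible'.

bounded optimum

Feasible corners and z = 11x1 - 11x2:
  (0, 7/2) → z = -77/2
  (35/12, 0) → z = 385/12
  (0, 0) → z = 0
The feasible region has finitely many vertices and no improving ray; the minimum is -77/2 at (0, 7/2).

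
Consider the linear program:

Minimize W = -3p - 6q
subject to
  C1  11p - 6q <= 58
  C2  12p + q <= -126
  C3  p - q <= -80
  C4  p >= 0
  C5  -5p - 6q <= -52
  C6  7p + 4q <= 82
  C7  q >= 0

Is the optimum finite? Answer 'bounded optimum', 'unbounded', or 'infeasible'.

The boundaries p - q = -80 and -5p - 6q = -52 meet at (-428/11, 452/11), but that point violates p ≥ 0. Every candidate vertex is excluded by some other constraint, so the feasible region is empty.

infeasible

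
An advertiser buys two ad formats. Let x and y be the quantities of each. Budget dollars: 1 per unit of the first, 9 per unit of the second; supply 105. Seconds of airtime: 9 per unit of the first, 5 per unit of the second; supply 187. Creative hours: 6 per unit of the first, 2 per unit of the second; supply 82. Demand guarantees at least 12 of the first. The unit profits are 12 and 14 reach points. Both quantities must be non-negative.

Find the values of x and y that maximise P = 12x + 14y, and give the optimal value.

x = 12, y = 5, maximum P = 214

Vertices and P = 12x + 14y:
  (41/3, 0) → P = 164
  (12, 0) → P = 144
  (12, 5) → P = 214

At the optimal vertex, 6x + 2y = 82 and x = 12.
Solving simultaneously gives x = 12, y = 5.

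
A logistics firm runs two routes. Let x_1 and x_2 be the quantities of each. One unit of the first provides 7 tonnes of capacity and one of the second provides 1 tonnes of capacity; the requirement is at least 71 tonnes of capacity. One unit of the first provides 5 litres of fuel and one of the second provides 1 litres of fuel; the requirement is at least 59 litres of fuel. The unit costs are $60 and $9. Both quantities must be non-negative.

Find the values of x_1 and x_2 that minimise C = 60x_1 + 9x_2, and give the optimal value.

Corner points and C = 60x_1 + 9x_2:
  (0, 71) → C = 639
  (59/5, 0) → C = 708
  (6, 29) → C = 621
The feasible region is unbounded (it extends along (0, 1), (1, 0)), but C strictly increases along every unbounded feasible direction, so there is no improving ray and the minimum is attained at a vertex.

The optimum lies where 7x_1 + x_2 = 71 and 5x_1 + x_2 = 59.
Solving simultaneously gives x_1 = 6, x_2 = 29.

x_1 = 6, x_2 = 29, minimum C = 621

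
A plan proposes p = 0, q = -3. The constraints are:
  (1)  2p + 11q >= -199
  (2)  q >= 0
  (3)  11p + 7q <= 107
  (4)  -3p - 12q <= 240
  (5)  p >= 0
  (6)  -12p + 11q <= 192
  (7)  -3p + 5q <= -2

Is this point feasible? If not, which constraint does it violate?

Constraint (2): q = -3, which is not ≥ 0. All other constraints are satisfied.

not feasible — violates (2)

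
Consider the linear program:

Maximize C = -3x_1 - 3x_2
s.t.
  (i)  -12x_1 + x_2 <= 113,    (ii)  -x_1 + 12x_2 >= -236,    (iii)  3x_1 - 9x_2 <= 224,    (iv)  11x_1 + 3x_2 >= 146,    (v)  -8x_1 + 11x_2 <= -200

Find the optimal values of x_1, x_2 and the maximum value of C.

x_1 = 164/9, x_2 = -490/27, maximum C = -2/9

Corner points and C = -3x_1 - 3x_2:
  (188/9, -484/27) → C = -80/9
  (164/9, -490/27) → C = -2/9
  (2206/145, -1032/145) → C = -3522/145
The feasible region is unbounded (it extends along (3, 1), (11, 8)), but C strictly decreases along every unbounded feasible direction, so there is no improving ray and the maximum is attained at a vertex.

At the optimal vertex, -x_1 + 12x_2 = -236 and 11x_1 + 3x_2 = 146.
Solving simultaneously gives x_1 = 164/9, x_2 = -490/27.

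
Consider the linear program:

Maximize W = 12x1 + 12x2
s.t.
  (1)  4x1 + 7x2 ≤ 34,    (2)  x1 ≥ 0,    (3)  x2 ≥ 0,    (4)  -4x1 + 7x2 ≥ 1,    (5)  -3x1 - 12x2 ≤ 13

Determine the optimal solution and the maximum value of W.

Vertices and W = 12x1 + 12x2:
  (0, 34/7) → W = 408/7
  (33/8, 5/2) → W = 159/2
  (0, 1/7) → W = 12/7

The binding constraints are 4x1 + 7x2 = 34 and -4x1 + 7x2 = 1.
Solving simultaneously gives x1 = 33/8, x2 = 5/2.

x1 = 33/8, x2 = 5/2, maximum W = 159/2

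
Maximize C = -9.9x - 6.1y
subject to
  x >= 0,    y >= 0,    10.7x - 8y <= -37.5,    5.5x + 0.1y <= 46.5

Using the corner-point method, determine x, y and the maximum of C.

Feasible corners and C = -9.9x - 6.1y:
  (0, 75/16) → C = -915/32
  (0, 465) → C = -5673/2
  (36825/4507, 70380/4507) → C = -1587771/9014

x = 0, y = 75/16, maximum C = -915/32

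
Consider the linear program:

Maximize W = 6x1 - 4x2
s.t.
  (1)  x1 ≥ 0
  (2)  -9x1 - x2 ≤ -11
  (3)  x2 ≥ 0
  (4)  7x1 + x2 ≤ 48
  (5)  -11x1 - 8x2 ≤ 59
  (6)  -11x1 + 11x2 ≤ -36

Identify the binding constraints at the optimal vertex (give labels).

Extreme points and W = 6x1 - 4x2:
  (48/7, 0) → W = 288/7
  (36/11, 0) → W = 216/11
  (141/22, 69/22) → W = 285/11

The maximum is at (48/7, 0). Substituting into each constraint, equality holds for (3) and (4); the remaining constraints have slack.

(3) and (4)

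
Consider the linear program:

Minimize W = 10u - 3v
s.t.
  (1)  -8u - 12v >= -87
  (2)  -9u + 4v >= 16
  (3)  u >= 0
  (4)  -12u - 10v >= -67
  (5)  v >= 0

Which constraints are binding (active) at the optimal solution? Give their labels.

Feasible corners and W = 10u - 3v:
  (0, 4) → W = -12
  (18/23, 265/46) → W = -435/46
  (0, 67/10) → W = -201/10

The minimum is at (0, 67/10). Substituting into each constraint, equality holds for (3) and (4); the remaining constraints have slack.

(3) and (4)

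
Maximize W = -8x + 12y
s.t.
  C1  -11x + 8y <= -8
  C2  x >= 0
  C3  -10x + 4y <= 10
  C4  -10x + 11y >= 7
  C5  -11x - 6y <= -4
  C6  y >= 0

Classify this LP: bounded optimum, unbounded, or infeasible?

unbounded

From the feasible point (144/41, 157/41), moving in the direction (11, 10) keeps every constraint satisfied while W increases without bound.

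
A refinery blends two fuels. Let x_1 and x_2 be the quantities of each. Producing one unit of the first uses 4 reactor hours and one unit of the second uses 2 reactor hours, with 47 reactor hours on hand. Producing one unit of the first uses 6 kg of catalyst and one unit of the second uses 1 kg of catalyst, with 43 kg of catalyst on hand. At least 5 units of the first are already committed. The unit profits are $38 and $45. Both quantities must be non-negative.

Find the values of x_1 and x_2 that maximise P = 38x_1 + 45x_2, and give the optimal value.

The binding constraints are 6x_1 + x_2 = 43 and x_1 = 5.
Solving simultaneously gives x_1 = 5, x_2 = 13.

x_1 = 5, x_2 = 13, maximum P = 775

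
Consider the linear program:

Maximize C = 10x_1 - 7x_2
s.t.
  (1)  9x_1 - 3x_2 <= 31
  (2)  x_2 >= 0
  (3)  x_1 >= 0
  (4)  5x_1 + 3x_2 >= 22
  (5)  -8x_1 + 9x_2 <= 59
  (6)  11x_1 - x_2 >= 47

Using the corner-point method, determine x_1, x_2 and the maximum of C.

x_1 = 55/12, x_2 = 41/12, maximum C = 263/12

The binding constraints are 9x_1 - 3x_2 = 31 and 11x_1 - x_2 = 47.
Solving simultaneously gives x_1 = 55/12, x_2 = 41/12.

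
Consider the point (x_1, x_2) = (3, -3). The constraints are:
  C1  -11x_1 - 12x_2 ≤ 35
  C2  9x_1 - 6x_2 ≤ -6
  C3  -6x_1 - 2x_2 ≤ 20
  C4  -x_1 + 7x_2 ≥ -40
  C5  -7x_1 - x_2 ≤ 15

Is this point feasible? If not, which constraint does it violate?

not feasible — violates C2

Constraint C2: 9x_1 - 6x_2 = 45, which is not ≤ -6. All other constraints are satisfied.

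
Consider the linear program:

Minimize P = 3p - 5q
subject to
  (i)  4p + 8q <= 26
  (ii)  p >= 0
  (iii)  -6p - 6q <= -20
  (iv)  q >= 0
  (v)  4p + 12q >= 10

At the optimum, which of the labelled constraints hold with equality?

(i) and (iii)

Extreme points and P = 3p - 5q:
  (1/6, 19/6) → P = -46/3
  (13/2, 0) → P = 39/2
  (10/3, 0) → P = 10

The minimum is at (1/6, 19/6). Substituting into each constraint, equality holds for (i) and (iii); the remaining constraints have slack.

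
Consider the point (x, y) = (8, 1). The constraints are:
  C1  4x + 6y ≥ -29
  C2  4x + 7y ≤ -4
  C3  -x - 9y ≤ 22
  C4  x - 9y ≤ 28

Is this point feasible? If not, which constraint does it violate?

not feasible — violates C2

Constraint C2: 4x + 7y = 39, which is not ≤ -4. All other constraints are satisfied.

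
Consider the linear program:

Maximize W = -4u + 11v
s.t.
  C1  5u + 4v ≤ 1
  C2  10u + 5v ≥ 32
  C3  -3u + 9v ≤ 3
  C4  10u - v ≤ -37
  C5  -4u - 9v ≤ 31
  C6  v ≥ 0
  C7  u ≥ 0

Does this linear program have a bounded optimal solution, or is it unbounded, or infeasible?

infeasible

The boundaries v = 0 and u = 0 meet at (0, 0), but that point violates 10u + 5v ≥ 32. Every candidate vertex is excluded by some other constraint, so the feasible region is empty.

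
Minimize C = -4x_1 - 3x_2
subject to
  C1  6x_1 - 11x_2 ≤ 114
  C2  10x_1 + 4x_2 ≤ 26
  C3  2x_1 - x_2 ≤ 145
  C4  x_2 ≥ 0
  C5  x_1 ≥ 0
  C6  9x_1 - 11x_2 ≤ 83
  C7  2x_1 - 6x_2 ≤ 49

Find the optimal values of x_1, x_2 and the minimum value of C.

x_1 = 0, x_2 = 13/2, minimum C = -39/2

Feasible corners and C = -4x_1 - 3x_2:
  (13/5, 0) → C = -52/5
  (0, 13/2) → C = -39/2
  (0, 0) → C = 0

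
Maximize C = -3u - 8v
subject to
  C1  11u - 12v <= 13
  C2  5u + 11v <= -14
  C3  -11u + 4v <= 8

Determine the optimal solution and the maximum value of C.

u = -37/22, v = -21/8, maximum C = 573/22

Vertices and C = -3u - 8v:
  (-25/181, -219/181) → C = 1827/181
  (-37/22, -21/8) → C = 573/22
  (-48/47, -38/47) → C = 448/47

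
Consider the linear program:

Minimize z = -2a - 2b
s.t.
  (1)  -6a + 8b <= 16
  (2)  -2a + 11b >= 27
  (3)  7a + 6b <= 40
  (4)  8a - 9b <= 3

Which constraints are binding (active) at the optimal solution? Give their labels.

Feasible corners and z = -2a - 2b:
  (4/5, 13/5) → z = -34/5
  (56/23, 88/23) → z = -288/23
  (278/89, 269/89) → z = -1094/89

The minimum is at (56/23, 88/23). Substituting into each constraint, equality holds for (1) and (3); the remaining constraints have slack.

(1) and (3)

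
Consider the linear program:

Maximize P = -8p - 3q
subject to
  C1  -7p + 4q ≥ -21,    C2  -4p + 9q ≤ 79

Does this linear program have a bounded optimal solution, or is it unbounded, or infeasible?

From the feasible point (505/47, 637/47), moving in the direction (-4, -7) keeps every constraint satisfied while P increases without bound.

unbounded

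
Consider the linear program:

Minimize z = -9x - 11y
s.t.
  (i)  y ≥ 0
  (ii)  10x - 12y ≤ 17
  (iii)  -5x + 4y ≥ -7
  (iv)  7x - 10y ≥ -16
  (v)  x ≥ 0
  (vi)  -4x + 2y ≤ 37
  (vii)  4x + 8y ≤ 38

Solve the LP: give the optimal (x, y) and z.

x = 26/7, y = 81/28, minimum z = -261/4

Corner points and z = -9x - 11y:
  (7/5, 0) → z = -63/5
  (0, 0) → z = 0
  (26/7, 81/28) → z = -261/4
  (0, 8/5) → z = -88/5
  (21/8, 55/16) → z = -983/16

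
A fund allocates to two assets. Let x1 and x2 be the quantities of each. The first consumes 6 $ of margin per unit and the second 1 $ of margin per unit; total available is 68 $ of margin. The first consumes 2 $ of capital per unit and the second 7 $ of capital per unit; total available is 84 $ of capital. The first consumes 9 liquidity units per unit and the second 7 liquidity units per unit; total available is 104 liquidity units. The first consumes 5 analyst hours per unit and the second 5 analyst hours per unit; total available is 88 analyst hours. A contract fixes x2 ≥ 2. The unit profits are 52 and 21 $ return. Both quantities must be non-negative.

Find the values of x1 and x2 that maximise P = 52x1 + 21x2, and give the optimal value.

The binding constraints are 9x1 + 7x2 = 104 and x2 = 2.
Solving simultaneously gives x1 = 10, x2 = 2.

x1 = 10, x2 = 2, maximum P = 562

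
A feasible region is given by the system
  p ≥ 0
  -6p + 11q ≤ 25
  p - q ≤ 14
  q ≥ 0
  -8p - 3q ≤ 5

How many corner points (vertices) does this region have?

The feasible vertices (each the meet of two boundaries and inside every other half-plane) are:
  (0, 25/11)
  (0, 0)
  (179/5, 109/5)
  (14, 0)

4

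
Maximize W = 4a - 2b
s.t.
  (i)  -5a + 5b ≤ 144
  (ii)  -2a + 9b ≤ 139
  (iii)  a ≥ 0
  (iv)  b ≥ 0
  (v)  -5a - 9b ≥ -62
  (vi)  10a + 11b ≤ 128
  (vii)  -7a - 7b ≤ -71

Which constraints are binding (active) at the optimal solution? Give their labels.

(iv) and (v)

Feasible corners and W = 4a - 2b:
  (62/5, 0) → W = 248/5
  (71/7, 0) → W = 284/7
  (205/28, 79/28) → W = 331/14

The maximum is at (62/5, 0). Substituting into each constraint, equality holds for (iv) and (v); the remaining constraints have slack.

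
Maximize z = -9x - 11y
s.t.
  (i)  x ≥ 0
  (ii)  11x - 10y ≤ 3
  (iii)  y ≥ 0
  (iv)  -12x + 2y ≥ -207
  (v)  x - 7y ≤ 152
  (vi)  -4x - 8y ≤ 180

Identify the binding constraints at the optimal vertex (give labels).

(i) and (iii)

Extreme points and z = -9x - 11y:
  (0, 0) → z = 0
  (3/11, 0) → z = -27/11
  (1032/49, 2241/98) → z = -43227/98
The feasible region is unbounded (it extends along (0, 1), (1, 6)), but z strictly decreases along every unbounded feasible direction, so there is no improving ray and the maximum is attained at a vertex.

The maximum is at (0, 0). Substituting into each constraint, equality holds for (i) and (iii); the remaining constraints have slack.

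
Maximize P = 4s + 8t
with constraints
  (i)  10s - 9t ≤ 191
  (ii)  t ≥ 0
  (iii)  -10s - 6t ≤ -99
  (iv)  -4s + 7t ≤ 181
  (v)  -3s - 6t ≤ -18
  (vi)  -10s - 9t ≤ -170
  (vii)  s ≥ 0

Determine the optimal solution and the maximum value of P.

s = 1483/17, t = 1287/17, maximum P = 16228/17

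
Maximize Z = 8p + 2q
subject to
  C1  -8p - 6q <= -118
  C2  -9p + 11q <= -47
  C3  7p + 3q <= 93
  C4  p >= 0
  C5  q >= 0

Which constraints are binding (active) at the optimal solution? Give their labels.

Feasible corners and Z = 8p + 2q:
  (790/71, 343/71) → Z = 7006/71
  (34/3, 41/9) → Z = 898/9
  (291/26, 127/26) → Z = 1291/13

The maximum is at (34/3, 41/9). Substituting into each constraint, equality holds for C1 and C3; the remaining constraints have slack.

C1 and C3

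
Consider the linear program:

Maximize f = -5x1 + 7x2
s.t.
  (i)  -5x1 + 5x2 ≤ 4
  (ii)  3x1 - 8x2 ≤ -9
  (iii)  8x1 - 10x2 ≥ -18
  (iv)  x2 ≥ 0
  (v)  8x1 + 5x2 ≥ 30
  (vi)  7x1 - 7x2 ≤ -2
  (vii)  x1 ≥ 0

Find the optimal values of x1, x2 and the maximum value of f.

x1 = 53/7, x2 = 55/7, maximum f = 120/7

Extreme points and f = -5x1 + 7x2:
  (5, 29/5) → f = 78/5
  (2, 14/5) → f = 48/5
  (53/7, 55/7) → f = 120/7
  (200/91, 226/91) → f = 582/91

The binding constraints are 8x1 - 10x2 = -18 and 7x1 - 7x2 = -2.
Solving simultaneously gives x1 = 53/7, x2 = 55/7.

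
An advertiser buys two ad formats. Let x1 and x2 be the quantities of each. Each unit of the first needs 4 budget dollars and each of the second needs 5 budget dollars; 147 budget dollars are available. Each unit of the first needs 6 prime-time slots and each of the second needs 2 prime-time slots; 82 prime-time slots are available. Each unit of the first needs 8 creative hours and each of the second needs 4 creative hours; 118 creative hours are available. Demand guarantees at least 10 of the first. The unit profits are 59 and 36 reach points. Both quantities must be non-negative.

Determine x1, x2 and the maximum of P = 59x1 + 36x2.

At the optimal vertex, 8x1 + 4x2 = 118 and x1 = 10.
Solving simultaneously gives x1 = 10, x2 = 19/2.

x1 = 10, x2 = 19/2, maximum P = 932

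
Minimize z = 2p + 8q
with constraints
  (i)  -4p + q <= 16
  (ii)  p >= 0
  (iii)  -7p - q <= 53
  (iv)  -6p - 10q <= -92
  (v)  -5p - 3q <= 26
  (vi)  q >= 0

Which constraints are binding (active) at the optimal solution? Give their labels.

(iv) and (vi)

Feasible corners and z = 2p + 8q:
  (0, 16) → z = 128
  (0, 46/5) → z = 368/5
  (46/3, 0) → z = 92/3
The feasible region is unbounded (it extends along (1, 4), (1, 0)), but z strictly increases along every unbounded feasible direction, so there is no improving ray and the minimum is attained at a vertex.

The minimum is at (46/3, 0). Substituting into each constraint, equality holds for (iv) and (vi); the remaining constraints have slack.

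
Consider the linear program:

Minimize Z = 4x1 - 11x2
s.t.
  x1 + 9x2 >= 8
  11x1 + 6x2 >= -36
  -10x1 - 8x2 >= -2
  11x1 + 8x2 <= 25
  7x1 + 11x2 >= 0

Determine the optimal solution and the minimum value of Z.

The binding constraints are 11x1 + 6x2 = -36 and -10x1 - 8x2 = -2.
Solving simultaneously gives x1 = -75/7, x2 = 191/14.

x1 = -75/7, x2 = 191/14, minimum Z = -2701/14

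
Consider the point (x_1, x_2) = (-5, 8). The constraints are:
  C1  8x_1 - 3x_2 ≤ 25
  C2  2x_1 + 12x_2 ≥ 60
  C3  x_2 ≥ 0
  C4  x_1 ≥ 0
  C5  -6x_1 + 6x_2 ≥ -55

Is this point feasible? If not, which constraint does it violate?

Constraint C4: x_1 = -5, which is not ≥ 0. All other constraints are satisfied.

not feasible — violates C4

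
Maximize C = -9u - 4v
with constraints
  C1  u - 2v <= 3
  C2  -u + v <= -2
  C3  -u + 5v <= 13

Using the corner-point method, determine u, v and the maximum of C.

Corner points and C = -9u - 4v:
  (1, -1) → C = -5
  (41/3, 16/3) → C = -433/3
  (23/4, 15/4) → C = -267/4

At the optimal vertex, u - 2v = 3 and -u + v = -2.
Solving simultaneously gives u = 1, v = -1.

u = 1, v = -1, maximum C = -5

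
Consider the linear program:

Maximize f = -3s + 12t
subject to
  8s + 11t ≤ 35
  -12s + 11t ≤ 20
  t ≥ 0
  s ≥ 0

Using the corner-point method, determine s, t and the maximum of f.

s = 3/4, t = 29/11, maximum f = 1293/44

Extreme points and f = -3s + 12t:
  (3/4, 29/11) → f = 1293/44
  (35/8, 0) → f = -105/8
  (0, 20/11) → f = 240/11
  (0, 0) → f = 0

The optimum lies where 8s + 11t = 35 and -12s + 11t = 20.
Solving simultaneously gives s = 3/4, t = 29/11.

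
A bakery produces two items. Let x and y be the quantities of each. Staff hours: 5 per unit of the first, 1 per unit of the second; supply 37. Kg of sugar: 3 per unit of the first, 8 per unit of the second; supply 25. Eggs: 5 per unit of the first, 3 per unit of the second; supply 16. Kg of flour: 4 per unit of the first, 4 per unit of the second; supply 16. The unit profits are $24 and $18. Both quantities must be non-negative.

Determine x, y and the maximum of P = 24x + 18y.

x = 2, y = 2, maximum P = 84

Vertices and P = 24x + 18y:
  (0, 0) → P = 0
  (0, 25/8) → P = 225/4
  (16/5, 0) → P = 384/5
  (7/5, 13/5) → P = 402/5
  (2, 2) → P = 84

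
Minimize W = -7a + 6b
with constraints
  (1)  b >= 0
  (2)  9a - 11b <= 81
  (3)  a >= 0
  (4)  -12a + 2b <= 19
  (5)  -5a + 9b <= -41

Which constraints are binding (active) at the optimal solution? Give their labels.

(2) and (5)

Vertices and W = -7a + 6b:
  (9, 0) → W = -63
  (41/5, 0) → W = -287/5
  (139/13, 18/13) → W = -865/13

The minimum is at (139/13, 18/13). Substituting into each constraint, equality holds for (2) and (5); the remaining constraints have slack.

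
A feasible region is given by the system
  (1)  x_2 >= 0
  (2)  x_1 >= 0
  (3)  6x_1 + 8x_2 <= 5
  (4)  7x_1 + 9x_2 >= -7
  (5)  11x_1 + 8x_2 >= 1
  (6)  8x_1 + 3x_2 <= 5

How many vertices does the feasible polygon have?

Intersecting each pair of boundary lines and keeping only the points that satisfy every inequality leaves:
  (1/11, 0)
  (5/8, 0)
  (0, 5/8)
  (0, 1/8)
  (25/46, 5/23)

5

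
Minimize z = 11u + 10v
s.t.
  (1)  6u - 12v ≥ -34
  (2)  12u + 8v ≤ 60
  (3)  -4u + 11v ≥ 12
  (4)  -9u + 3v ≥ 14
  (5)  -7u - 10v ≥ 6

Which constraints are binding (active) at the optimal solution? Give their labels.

(1) and (3)

Vertices and z = 11u + 10v:
  (-115/9, -32/9) → z = -1585/9
  (-103/36, 101/72) → z = -157/9
  (-62/39, 20/39) → z = -482/39

The minimum is at (-115/9, -32/9). Substituting into each constraint, equality holds for (1) and (3); the remaining constraints have slack.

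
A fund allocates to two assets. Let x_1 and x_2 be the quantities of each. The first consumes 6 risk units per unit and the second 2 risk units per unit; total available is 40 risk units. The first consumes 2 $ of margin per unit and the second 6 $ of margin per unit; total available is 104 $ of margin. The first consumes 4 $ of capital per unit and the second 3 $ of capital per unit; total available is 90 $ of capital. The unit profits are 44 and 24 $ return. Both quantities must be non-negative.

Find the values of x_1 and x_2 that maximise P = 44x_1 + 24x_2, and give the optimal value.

x_1 = 1, x_2 = 17, maximum P = 452

Corner points and P = 44x_1 + 24x_2:
  (0, 0) → P = 0
  (0, 52/3) → P = 416
  (20/3, 0) → P = 880/3
  (1, 17) → P = 452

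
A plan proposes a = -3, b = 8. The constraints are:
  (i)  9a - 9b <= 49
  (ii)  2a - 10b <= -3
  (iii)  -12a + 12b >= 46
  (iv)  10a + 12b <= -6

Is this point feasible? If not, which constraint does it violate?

not feasible — violates (iv)

Constraint (iv): 10a + 12b = 66, which is not ≤ -6. All other constraints are satisfied.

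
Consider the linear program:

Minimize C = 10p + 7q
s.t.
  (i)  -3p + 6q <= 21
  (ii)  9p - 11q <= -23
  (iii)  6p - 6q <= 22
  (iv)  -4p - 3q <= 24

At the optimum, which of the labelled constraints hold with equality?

(i) and (iv)

Corner points and C = 10p + 7q:
  (31/7, 40/7) → C = 590/7
  (-69/11, 4/11) → C = -662/11
  (-333/71, -124/71) → C = -4198/71

The minimum is at (-69/11, 4/11). Substituting into each constraint, equality holds for (i) and (iv); the remaining constraints have slack.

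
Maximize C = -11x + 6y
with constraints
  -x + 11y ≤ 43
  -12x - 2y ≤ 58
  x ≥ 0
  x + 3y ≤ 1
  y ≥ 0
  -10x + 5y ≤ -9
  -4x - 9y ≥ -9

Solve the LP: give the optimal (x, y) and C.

x = 32/35, y = 1/35, maximum C = -346/35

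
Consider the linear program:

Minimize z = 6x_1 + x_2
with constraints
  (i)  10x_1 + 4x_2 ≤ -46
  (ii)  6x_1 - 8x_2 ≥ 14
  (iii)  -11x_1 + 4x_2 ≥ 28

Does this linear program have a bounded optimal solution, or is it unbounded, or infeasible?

From the feasible point (-35/8, -161/32), moving in the direction (-4, -11) keeps every constraint satisfied while z decreases without bound.

unbounded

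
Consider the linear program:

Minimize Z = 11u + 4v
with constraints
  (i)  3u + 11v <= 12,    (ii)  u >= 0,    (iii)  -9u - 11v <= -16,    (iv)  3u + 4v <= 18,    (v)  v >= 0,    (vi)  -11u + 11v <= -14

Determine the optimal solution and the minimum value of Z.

Feasible corners and Z = 11u + 4v:
  (4, 0) → Z = 44
  (13/7, 45/77) → Z = 1753/77
  (16/9, 0) → Z = 176/9
  (3/2, 5/22) → Z = 383/22

u = 3/2, v = 5/22, minimum Z = 383/22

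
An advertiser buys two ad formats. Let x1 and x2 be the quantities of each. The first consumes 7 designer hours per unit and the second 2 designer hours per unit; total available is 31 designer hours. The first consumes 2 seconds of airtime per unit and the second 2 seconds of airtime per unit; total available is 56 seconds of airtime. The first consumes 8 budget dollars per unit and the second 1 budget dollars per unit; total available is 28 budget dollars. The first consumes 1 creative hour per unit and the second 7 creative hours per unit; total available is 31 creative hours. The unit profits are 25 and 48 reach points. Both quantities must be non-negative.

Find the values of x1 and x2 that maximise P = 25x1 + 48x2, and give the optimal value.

Corner points and P = 25x1 + 48x2:
  (0, 0) → P = 0
  (0, 31/7) → P = 1488/7
  (7/2, 0) → P = 175/2
  (3, 4) → P = 267

The binding constraints are 8x1 + x2 = 28 and x1 + 7x2 = 31.
Solving simultaneously gives x1 = 3, x2 = 4.

x1 = 3, x2 = 4, maximum P = 267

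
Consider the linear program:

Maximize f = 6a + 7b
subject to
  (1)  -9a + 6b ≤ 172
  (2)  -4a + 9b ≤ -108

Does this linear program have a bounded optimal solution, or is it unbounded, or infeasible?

unbounded

From the feasible point (-732/19, -1660/57), moving in the direction (9, 4) keeps every constraint satisfied while f increases without bound.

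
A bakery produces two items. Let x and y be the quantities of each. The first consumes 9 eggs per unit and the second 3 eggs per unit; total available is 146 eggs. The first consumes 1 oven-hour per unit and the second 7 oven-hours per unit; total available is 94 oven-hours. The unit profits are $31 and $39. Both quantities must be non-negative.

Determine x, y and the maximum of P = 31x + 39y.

Feasible corners and P = 31x + 39y:
  (0, 0) → P = 0
  (0, 94/7) → P = 3666/7
  (146/9, 0) → P = 4526/9
  (37/3, 35/3) → P = 2512/3

x = 37/3, y = 35/3, maximum P = 2512/3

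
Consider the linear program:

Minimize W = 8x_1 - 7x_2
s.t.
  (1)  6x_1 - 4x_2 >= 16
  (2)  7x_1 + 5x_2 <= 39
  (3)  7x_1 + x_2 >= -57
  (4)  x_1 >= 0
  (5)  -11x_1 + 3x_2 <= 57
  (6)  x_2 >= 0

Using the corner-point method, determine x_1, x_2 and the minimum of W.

x_1 = 118/29, x_2 = 61/29, minimum W = 517/29

Extreme points and W = 8x_1 - 7x_2:
  (118/29, 61/29) → W = 517/29
  (8/3, 0) → W = 64/3
  (39/7, 0) → W = 312/7

At the optimal vertex, 6x_1 - 4x_2 = 16 and 7x_1 + 5x_2 = 39.
Solving simultaneously gives x_1 = 118/29, x_2 = 61/29.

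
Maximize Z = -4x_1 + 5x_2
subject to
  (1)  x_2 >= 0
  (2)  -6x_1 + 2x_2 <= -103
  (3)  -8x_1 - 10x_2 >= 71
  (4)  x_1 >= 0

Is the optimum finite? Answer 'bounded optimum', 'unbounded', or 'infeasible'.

The boundaries x_2 = 0 and -6x_1 + 2x_2 = -103 meet at (103/6, 0), but that point violates -8x_1 - 10x_2 ≥ 71. Every candidate vertex is excluded by some other constraint, so the feasible region is empty.

infeasible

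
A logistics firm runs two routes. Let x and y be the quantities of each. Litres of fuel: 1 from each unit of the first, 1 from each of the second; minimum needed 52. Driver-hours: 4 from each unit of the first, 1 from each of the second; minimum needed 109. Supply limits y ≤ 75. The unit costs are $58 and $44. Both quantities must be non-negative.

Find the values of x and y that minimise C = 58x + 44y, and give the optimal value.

x = 19, y = 33, minimum C = 2554

Vertices and C = 58x + 44y:
  (52, 0) → C = 3016
  (19, 33) → C = 2554
  (17/2, 75) → C = 3793
The feasible region is unbounded (it extends along (1, 0)), but C strictly increases along every unbounded feasible direction, so there is no improving ray and the minimum is attained at a vertex.

The binding constraints are x + y = 52 and 4x + y = 109.
Solving simultaneously gives x = 19, y = 33.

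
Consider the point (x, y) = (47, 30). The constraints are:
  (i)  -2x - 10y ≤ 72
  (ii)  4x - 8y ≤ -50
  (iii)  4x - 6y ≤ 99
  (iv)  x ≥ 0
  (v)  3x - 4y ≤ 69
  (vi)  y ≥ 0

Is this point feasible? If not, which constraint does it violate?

feasible

(i): -394 ≤ 72 ✓
(ii): -52 ≤ -50 ✓
(iii): 8 ≤ 99 ✓
(iv): 47 ≥ 0 ✓
(v): 21 ≤ 69 ✓
(vi): 30 ≥ 0 ✓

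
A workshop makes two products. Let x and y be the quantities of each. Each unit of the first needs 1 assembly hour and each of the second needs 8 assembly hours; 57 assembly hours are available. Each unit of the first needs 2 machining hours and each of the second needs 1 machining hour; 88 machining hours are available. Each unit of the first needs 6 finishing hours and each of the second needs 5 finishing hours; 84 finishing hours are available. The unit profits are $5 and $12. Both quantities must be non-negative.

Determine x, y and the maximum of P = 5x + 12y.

The binding constraints are x + 8y = 57 and 6x + 5y = 84.
Solving simultaneously gives x = 9, y = 6.

x = 9, y = 6, maximum P = 117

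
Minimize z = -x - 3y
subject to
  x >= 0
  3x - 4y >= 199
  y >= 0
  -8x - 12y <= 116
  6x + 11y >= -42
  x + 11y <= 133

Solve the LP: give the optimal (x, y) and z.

x = 133, y = 0, minimum z = -133

Vertices and z = -x - 3y:
  (199/3, 0) → z = -199/3
  (2721/37, 200/37) → z = -3321/37
  (133, 0) → z = -133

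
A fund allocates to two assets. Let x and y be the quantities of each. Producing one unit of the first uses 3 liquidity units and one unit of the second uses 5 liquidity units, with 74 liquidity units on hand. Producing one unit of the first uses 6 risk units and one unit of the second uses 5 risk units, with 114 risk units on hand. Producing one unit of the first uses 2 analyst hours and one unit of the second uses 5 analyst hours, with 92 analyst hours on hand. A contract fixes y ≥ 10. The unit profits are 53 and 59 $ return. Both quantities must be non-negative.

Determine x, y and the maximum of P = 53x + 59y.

Vertices and P = 53x + 59y:
  (0, 74/5) → P = 4366/5
  (0, 10) → P = 590
  (8, 10) → P = 1014

At the optimal vertex, 3x + 5y = 74 and y = 10.
Solving simultaneously gives x = 8, y = 10.

x = 8, y = 10, maximum P = 1014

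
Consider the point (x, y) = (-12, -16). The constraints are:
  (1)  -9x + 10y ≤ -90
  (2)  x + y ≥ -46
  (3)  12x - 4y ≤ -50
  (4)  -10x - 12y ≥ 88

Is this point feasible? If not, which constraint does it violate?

Constraint (1): -9x + 10y = -52, which is not ≤ -90. All other constraints are satisfied.

not feasible — violates (1)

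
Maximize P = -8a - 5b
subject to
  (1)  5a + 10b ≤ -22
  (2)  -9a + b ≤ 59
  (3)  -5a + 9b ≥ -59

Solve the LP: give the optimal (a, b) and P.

a = -295/38, b = -413/38, maximum P = 4425/38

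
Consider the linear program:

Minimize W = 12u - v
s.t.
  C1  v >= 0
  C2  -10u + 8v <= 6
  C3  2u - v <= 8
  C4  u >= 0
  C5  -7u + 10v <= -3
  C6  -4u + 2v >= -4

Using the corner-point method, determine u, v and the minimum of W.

u = 3/7, v = 0, minimum W = 36/7

The optimum lies where v = 0 and -7u + 10v = -3.
Solving simultaneously gives u = 3/7, v = 0.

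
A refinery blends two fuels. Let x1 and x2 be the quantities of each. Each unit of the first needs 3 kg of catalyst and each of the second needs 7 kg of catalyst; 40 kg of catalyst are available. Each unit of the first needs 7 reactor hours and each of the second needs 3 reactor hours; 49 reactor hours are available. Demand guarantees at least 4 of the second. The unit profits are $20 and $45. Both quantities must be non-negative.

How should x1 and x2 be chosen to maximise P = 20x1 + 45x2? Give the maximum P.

x1 = 4, x2 = 4, maximum P = 260

Feasible corners and P = 20x1 + 45x2:
  (0, 40/7) → P = 1800/7
  (0, 4) → P = 180
  (4, 4) → P = 260

The binding constraints are 3x1 + 7x2 = 40 and x2 = 4.
Solving simultaneously gives x1 = 4, x2 = 4.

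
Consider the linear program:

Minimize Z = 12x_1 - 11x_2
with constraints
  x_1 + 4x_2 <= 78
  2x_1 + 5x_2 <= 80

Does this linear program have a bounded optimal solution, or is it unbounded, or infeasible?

unbounded

From the feasible point (-70/3, 76/3), moving in the direction (-4, 1) keeps every constraint satisfied while Z decreases without bound.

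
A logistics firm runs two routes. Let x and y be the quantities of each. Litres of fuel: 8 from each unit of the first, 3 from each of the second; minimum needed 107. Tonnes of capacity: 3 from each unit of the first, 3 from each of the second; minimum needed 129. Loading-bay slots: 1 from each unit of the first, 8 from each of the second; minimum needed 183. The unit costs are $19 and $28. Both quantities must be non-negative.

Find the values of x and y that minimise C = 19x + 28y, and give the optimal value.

x = 23, y = 20, minimum C = 997

Extreme points and C = 19x + 28y:
  (0, 43) → C = 1204
  (183, 0) → C = 3477
  (23, 20) → C = 997
The feasible region is unbounded (it extends along (0, 1), (1, 0)), but C strictly increases along every unbounded feasible direction, so there is no improving ray and the minimum is attained at a vertex.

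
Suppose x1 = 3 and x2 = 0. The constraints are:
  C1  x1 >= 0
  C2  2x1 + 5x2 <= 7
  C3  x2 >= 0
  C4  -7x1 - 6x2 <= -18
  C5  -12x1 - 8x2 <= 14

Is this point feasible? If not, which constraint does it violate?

C1: 3 ≥ 0 ✓
C2: 6 ≤ 7 ✓
C3: 0 ≥ 0 ✓
C4: -21 ≤ -18 ✓
C5: -36 ≤ 14 ✓

feasible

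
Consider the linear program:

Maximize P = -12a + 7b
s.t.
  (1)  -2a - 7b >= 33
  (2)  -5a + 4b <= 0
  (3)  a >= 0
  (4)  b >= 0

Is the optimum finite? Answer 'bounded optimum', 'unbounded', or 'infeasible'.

The boundaries -2a - 7b = 33 and a = 0 meet at (0, -33/7), but that point violates b ≥ 0. Every candidate vertex is excluded by some other constraint, so the feasible region is empty.

infeasible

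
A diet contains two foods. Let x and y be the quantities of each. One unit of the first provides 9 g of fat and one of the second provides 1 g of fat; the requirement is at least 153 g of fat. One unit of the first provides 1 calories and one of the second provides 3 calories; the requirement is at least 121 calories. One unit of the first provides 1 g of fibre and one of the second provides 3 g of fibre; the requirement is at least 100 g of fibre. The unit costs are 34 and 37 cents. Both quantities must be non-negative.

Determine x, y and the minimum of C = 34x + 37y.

The feasible region is unbounded (it extends along (0, 1), (1, 0)), but C strictly increases along every unbounded feasible direction, so there is no improving ray and the minimum is attained at a vertex.

The binding constraints are 9x + y = 153 and x + 3y = 121.
Solving simultaneously gives x = 13, y = 36.

x = 13, y = 36, minimum C = 1774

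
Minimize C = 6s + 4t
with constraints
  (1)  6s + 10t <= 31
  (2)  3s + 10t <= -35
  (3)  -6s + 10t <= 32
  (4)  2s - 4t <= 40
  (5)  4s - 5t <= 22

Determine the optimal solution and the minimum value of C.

Corner points and C = 6s + 4t:
  (-67/9, -19/15) → C = -746/15
  (9/11, -206/55) → C = -554/55
  (-132, -76) → C = -1096
  (-56/3, -58/3) → C = -568/3

The optimum lies where -6s + 10t = 32 and 2s - 4t = 40.
Solving simultaneously gives s = -132, t = -76.

s = -132, t = -76, minimum C = -1096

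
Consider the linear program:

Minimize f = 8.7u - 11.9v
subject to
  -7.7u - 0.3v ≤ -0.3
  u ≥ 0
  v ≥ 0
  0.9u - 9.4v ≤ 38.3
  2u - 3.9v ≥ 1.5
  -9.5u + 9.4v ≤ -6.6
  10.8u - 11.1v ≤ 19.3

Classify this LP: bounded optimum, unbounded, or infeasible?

bounded optimum

Extreme points and f = 8.7u - 11.9v:
  (0.75, 0) → f = 6.525
  (193/108, 0) → f = 5597/360
  (977/332, 280/249) → f = 121717/9960
The feasible region has finitely many vertices and no improving ray; the minimum is 6.525 at (0.75, 0).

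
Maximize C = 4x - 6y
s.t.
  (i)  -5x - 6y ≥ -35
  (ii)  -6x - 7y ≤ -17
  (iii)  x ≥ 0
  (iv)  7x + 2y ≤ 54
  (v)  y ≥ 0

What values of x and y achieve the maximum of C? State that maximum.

The binding constraints are -5x - 6y = -35 and y = 0.
Solving simultaneously gives x = 7, y = 0.

x = 7, y = 0, maximum C = 28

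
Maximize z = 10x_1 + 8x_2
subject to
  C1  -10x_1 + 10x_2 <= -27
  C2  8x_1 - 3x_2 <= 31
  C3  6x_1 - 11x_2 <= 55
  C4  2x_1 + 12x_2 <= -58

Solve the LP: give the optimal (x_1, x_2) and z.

At the optimal vertex, 6x_1 - 11x_2 = 55 and 2x_1 + 12x_2 = -58.
Solving simultaneously gives x_1 = 11/47, x_2 = -229/47.

x_1 = 11/47, x_2 = -229/47, maximum z = -1722/47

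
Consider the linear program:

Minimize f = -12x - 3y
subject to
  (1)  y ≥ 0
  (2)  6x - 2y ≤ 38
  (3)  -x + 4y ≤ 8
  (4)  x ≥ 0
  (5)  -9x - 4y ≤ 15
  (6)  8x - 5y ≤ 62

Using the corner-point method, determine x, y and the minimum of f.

x = 84/11, y = 43/11, minimum f = -1137/11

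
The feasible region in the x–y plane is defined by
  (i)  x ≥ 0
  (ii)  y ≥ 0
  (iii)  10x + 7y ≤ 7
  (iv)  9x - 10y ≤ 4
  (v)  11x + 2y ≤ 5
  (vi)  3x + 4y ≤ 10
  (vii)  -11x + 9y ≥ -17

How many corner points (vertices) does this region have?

Pairwise boundary intersections that survive every other constraint:
  (0, 0)
  (0, 1)
  (4/9, 0)
  (7/19, 9/19)
  (29/64, 1/128)

5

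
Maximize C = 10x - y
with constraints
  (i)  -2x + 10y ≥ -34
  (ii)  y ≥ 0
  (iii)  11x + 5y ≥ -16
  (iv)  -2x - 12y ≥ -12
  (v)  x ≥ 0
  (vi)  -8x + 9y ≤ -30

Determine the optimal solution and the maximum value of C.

x = 6, y = 0, maximum C = 60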